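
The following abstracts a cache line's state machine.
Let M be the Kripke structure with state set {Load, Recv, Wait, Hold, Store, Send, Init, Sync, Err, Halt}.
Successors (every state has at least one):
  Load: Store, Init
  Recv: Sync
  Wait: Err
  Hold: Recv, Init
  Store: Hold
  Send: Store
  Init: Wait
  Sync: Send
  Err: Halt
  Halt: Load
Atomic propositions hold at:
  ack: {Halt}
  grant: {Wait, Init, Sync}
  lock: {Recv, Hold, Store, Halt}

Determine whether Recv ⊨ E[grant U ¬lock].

Sat(¬lock) = {Load, Wait, Send, Init, Sync, Err}
E[grant U ¬lock]: least fixpoint, start Z0 = Sat(¬lock) = {Load, Wait, Send, Init, Sync, Err}, add states in Sat(grant) with some successor in Z. Already a fixed point.
Sat(E[grant U ¬lock]) = {Load, Wait, Send, Init, Sync, Err}
Recv ∉ Sat(E[grant U ¬lock]) = {Load, Wait, Send, Init, Sync, Err}, so the formula does not hold at Recv.

No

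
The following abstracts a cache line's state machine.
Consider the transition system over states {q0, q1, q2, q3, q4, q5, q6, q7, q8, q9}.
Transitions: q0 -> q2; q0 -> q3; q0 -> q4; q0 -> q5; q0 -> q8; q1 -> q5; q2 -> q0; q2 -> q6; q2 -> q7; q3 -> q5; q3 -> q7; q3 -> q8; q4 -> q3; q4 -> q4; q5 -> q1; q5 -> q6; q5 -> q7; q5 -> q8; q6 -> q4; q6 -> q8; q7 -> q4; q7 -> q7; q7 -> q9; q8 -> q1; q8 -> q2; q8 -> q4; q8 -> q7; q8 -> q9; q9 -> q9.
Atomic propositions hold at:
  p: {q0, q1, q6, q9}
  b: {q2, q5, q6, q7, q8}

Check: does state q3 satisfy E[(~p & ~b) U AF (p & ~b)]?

No

Sat(~p) = {q2, q3, q4, q5, q7, q8}
Sat(~b) = {q0, q1, q3, q4, q9}
Sat(~p & ~b) = {q3, q4}
Sat(p & ~b) = {q0, q1, q9}
AF (p & ~b): least fixpoint, start Z0 = {q0, q1, q9}, add states with every successor in Z. Already a fixed point.
Sat(AF (p & ~b)) = {q0, q1, q9}
E[(~p & ~b) U AF (p & ~b)]: least fixpoint, start Z0 = Sat(AF (p & ~b)) = {q0, q1, q9}, add states in Sat(~p & ~b) with some successor in Z. Already a fixed point.
Sat(E[(~p & ~b) U AF (p & ~b)]) = {q0, q1, q9}
q3 ∉ Sat(E[(~p & ~b) U AF (p & ~b)]) = {q0, q1, q9}, so the formula does not hold at q3.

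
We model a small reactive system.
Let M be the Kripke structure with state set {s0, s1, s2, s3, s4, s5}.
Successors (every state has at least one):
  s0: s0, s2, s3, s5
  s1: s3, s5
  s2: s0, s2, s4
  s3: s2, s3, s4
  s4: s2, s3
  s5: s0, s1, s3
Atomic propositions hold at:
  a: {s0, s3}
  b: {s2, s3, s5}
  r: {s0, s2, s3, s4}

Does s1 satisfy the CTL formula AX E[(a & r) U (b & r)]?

No

Sat(a & r) = {s0, s3}
Sat(b & r) = {s2, s3}
E[(a & r) U (b & r)]: least fixpoint, start Z0 = Sat((b & r)) = {s2, s3}, add states in Sat(a & r) with some successor in Z. Z1 = {s0, s2, s3}; fixed.
Sat(E[(a & r) U (b & r)]) = {s0, s2, s3}
Sat(AX E[(a & r) U (b & r)]) = {s : every successor in {s0, s2, s3}} = {s4}
s1 ∉ Sat(AX E[(a & r) U (b & r)]) = {s4}, so the formula does not hold at s1.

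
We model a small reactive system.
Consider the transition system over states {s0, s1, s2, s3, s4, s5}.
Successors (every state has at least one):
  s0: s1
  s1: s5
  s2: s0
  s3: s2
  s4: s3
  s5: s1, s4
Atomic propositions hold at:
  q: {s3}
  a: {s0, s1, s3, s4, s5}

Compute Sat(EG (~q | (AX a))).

{s0, s1, s2, s5}

Sat(~q) = {s0, s1, s2, s4, s5}
Sat(AX a) = {s : every successor in {s0, s1, s3, s4, s5}} = {s0, s1, s2, s4, s5}
Sat(~q | (AX a)) = {s0, s1, s2, s4, s5}
EG (~q | (AX a)): greatest fixpoint, start Z0 = {s0, s1, s2, s4, s5}, keep only states in Sat with some successor in Z. Z1 = {s0, s1, s2, s5}; fixed.
Sat(EG (~q | (AX a))) = {s0, s1, s2, s5}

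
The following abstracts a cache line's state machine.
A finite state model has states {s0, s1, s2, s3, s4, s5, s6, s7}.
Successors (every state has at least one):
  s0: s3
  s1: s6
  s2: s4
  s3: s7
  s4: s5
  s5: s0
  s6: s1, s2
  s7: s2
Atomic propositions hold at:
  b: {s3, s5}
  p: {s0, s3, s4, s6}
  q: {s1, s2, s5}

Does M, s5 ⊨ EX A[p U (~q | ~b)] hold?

Sat(~q) = {s0, s3, s4, s6, s7}
Sat(~b) = {s0, s1, s2, s4, s6, s7}
Sat(~q | ~b) = {s0, s1, s2, s3, s4, s6, s7}
A[p U (~q | ~b)]: least fixpoint, start Z0 = Sat((~q | ~b)) = {s0, s1, s2, s3, s4, s6, s7}, add states in Sat(p) with every successor in Z. Already a fixed point.
Sat(A[p U (~q | ~b)]) = {s0, s1, s2, s3, s4, s6, s7}
Sat(EX A[p U (~q | ~b)]) = {s : some successor in {s0, s1, s2, s3, s4, s6, s7}} = {s0, s1, s2, s3, s5, s6, s7}
s5 ∈ Sat(EX A[p U (~q | ~b)]) = {s0, s1, s2, s3, s5, s6, s7}, so the formula holds at s5.

Yes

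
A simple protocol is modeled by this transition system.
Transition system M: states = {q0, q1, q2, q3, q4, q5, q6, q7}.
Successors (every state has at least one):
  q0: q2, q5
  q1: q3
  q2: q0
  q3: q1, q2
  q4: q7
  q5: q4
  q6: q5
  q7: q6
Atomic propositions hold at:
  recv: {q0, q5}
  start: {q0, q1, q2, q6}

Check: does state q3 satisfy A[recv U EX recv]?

Sat(EX recv) = {s : some successor in {q0, q5}} = {q0, q2, q6}
A[recv U EX recv]: least fixpoint, start Z0 = Sat(EX recv) = {q0, q2, q6}, add states in Sat(recv) with every successor in Z. Already a fixed point.
Sat(A[recv U EX recv]) = {q0, q2, q6}
q3 ∉ Sat(A[recv U EX recv]) = {q0, q2, q6}, so the formula does not hold at q3.

No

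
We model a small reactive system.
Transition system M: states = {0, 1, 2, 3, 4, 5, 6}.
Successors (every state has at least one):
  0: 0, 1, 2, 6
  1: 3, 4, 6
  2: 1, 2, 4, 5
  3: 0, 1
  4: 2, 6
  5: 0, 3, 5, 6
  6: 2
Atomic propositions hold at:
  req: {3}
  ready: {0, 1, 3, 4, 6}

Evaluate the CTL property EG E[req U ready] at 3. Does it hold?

E[req U ready]: least fixpoint, start Z0 = Sat(ready) = {0, 1, 3, 4, 6}, add states in Sat(req) with some successor in Z. Already a fixed point.
Sat(E[req U ready]) = {0, 1, 3, 4, 6}
EG E[req U ready]: greatest fixpoint, start Z0 = {0, 1, 3, 4, 6}, keep only states in Sat with some successor in Z. Z1 = {0, 1, 3, 4}; Z2 = {0, 1, 3}; fixed.
Sat(EG E[req U ready]) = {0, 1, 3}
3 ∈ Sat(EG E[req U ready]) = {0, 1, 3}, so the formula holds at 3.

Yes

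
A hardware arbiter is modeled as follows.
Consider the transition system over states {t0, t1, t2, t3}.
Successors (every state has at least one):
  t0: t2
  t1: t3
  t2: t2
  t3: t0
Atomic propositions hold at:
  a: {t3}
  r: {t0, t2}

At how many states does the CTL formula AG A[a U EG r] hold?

3

EG r: greatest fixpoint, start Z0 = {t0, t2}, keep only states in Sat with some successor in Z. Already a fixed point.
Sat(EG r) = {t0, t2}
A[a U EG r]: least fixpoint, start Z0 = Sat(EG r) = {t0, t2}, add states in Sat(a) with every successor in Z. Z1 = {t0, t2, t3}; fixed.
Sat(A[a U EG r]) = {t0, t2, t3}
AG A[a U EG r]: greatest fixpoint, start Z0 = {t0, t2, t3}, keep only states in Sat with every successor in Z. Already a fixed point.
Sat(AG A[a U EG r]) = {t0, t2, t3}
|Sat(AG A[a U EG r])| = |{t0, t2, t3}| = 3.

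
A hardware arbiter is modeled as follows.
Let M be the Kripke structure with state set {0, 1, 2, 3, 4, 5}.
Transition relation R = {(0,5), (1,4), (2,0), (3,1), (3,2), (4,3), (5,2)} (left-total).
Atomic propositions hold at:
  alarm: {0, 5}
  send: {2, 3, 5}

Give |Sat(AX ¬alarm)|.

Sat(¬alarm) = {1, 2, 3, 4}
Sat(AX ¬alarm) = {s : every successor in {1, 2, 3, 4}} = {1, 3, 4, 5}
|Sat(AX ¬alarm)| = |{1, 3, 4, 5}| = 4.

4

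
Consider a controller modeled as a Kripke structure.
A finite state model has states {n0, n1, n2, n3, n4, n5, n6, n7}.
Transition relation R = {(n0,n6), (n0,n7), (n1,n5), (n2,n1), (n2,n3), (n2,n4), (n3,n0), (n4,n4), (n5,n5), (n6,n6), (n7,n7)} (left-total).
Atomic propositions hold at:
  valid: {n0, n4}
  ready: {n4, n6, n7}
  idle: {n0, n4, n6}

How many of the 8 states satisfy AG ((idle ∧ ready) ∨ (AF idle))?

Sat(idle ∧ ready) = {n4, n6}
AF idle: least fixpoint, start Z0 = {n0, n4, n6}, add states with every successor in Z. Z1 = {n0, n3, n4, n6}; fixed.
Sat(AF idle) = {n0, n3, n4, n6}
Sat((idle ∧ ready) ∨ (AF idle)) = {n0, n3, n4, n6}
AG ((idle ∧ ready) ∨ (AF idle)): greatest fixpoint, start Z0 = {n0, n3, n4, n6}, keep only states in Sat with every successor in Z. Z1 = {n3, n4, n6}; Z2 = {n4, n6}; fixed.
Sat(AG ((idle ∧ ready) ∨ (AF idle))) = {n4, n6}
|Sat(AG ((idle ∧ ready) ∨ (AF idle)))| = |{n4, n6}| = 2.

2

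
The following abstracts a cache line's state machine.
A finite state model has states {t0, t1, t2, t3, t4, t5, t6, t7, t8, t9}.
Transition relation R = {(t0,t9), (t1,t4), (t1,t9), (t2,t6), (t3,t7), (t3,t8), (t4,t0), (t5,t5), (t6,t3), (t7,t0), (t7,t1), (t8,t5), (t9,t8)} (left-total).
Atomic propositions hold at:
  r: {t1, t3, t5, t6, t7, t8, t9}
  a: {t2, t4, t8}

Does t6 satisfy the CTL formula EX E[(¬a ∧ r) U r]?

Sat(¬a) = {t0, t1, t3, t5, t6, t7, t9}
Sat(¬a ∧ r) = {t1, t3, t5, t6, t7, t9}
E[(¬a ∧ r) U r]: least fixpoint, start Z0 = Sat(r) = {t1, t3, t5, t6, t7, t8, t9}, add states in Sat(¬a ∧ r) with some successor in Z. Already a fixed point.
Sat(E[(¬a ∧ r) U r]) = {t1, t3, t5, t6, t7, t8, t9}
Sat(EX E[(¬a ∧ r) U r]) = {s : some successor in {t1, t3, t5, t6, t7, t8, t9}} = {t0, t1, t2, t3, t5, t6, t7, t8, t9}
t6 ∈ Sat(EX E[(¬a ∧ r) U r]) = {t0, t1, t2, t3, t5, t6, t7, t8, t9}, so the formula holds at t6.

Yes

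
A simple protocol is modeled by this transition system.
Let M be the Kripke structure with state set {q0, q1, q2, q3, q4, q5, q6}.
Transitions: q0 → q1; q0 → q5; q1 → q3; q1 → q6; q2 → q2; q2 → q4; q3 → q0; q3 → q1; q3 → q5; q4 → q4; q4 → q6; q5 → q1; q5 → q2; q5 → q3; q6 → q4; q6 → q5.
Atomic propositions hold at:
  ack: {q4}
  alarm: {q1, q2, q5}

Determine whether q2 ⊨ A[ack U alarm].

A[ack U alarm]: least fixpoint, start Z0 = Sat(alarm) = {q1, q2, q5}, add states in Sat(ack) with every successor in Z. Already a fixed point.
Sat(A[ack U alarm]) = {q1, q2, q5}
q2 ∈ Sat(A[ack U alarm]) = {q1, q2, q5}, so the formula holds at q2.

Yes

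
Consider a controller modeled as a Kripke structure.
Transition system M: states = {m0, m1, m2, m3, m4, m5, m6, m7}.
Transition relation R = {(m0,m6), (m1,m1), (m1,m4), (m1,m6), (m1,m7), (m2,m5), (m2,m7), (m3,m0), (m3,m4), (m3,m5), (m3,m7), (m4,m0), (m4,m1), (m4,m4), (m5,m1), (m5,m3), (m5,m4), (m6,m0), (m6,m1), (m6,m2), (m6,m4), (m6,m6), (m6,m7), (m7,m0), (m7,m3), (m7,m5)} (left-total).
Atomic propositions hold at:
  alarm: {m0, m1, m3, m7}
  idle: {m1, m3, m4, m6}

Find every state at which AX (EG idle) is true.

{m0, m5}

EG idle: greatest fixpoint, start Z0 = {m1, m3, m4, m6}, keep only states in Sat with some successor in Z. Already a fixed point.
Sat(EG idle) = {m1, m3, m4, m6}
Sat(AX (EG idle)) = {s : every successor in {m1, m3, m4, m6}} = {m0, m5}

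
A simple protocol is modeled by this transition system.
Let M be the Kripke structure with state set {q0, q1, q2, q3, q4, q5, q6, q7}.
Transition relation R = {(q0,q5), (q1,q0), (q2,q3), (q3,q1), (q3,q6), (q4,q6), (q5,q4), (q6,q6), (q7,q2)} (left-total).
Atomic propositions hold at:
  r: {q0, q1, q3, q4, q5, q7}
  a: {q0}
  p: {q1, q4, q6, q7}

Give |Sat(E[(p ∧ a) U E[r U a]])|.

Sat(p ∧ a) = ∅
E[r U a]: least fixpoint, start Z0 = Sat(a) = {q0}, add states in Sat(r) with some successor in Z. Z1 = {q0, q1}; Z2 = {q0, q1, q3}; fixed.
Sat(E[r U a]) = {q0, q1, q3}
E[(p ∧ a) U E[r U a]]: least fixpoint, start Z0 = Sat(E[r U a]) = {q0, q1, q3}, add states in Sat(p ∧ a) with some successor in Z. Already a fixed point.
Sat(E[(p ∧ a) U E[r U a]]) = {q0, q1, q3}
|Sat(E[(p ∧ a) U E[r U a]])| = |{q0, q1, q3}| = 3.

3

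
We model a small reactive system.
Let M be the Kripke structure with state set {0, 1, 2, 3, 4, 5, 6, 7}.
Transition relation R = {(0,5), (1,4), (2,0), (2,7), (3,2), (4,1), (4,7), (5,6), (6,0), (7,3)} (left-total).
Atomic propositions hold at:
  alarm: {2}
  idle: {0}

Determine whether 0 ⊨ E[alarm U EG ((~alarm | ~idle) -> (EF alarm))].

Sat(~alarm) = {0, 1, 3, 4, 5, 6, 7}
Sat(~idle) = {1, 2, 3, 4, 5, 6, 7}
Sat(~alarm | ~idle) = {0, 1, 2, 3, 4, 5, 6, 7}
EF alarm: least fixpoint, start Z0 = {2}, add states with some successor in Z. Z1 = {2, 3}; Z2 = {2, 3, 7}; Z3 = {2, 3, 4, 7}; Z4 = {1, 2, 3, 4, 7}; fixed.
Sat(EF alarm) = {1, 2, 3, 4, 7}
Sat((~alarm | ~idle) -> (EF alarm)) = {1, 2, 3, 4, 7}
EG ((~alarm | ~idle) -> (EF alarm)): greatest fixpoint, start Z0 = {1, 2, 3, 4, 7}, keep only states in Sat with some successor in Z. Already a fixed point.
Sat(EG ((~alarm | ~idle) -> (EF alarm))) = {1, 2, 3, 4, 7}
E[alarm U EG ((~alarm | ~idle) -> (EF alarm))]: least fixpoint, start Z0 = Sat(EG ((~alarm | ~idle) -> (EF alarm))) = {1, 2, 3, 4, 7}, add states in Sat(alarm) with some successor in Z. Already a fixed point.
Sat(E[alarm U EG ((~alarm | ~idle) -> (EF alarm))]) = {1, 2, 3, 4, 7}
0 ∉ Sat(E[alarm U EG ((~alarm | ~idle) -> (EF alarm))]) = {1, 2, 3, 4, 7}, so the formula does not hold at 0.

No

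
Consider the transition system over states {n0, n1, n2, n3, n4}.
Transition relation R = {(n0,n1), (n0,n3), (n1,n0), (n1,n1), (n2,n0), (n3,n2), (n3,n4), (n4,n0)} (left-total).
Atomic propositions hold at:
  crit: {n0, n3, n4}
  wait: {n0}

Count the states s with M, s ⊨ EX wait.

Sat(EX wait) = {s : some successor in {n0}} = {n1, n2, n4}
|Sat(EX wait)| = |{n1, n2, n4}| = 3.

3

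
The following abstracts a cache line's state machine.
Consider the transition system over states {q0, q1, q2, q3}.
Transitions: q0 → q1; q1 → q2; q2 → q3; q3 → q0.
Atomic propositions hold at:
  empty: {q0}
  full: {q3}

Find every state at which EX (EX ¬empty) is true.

{q0, q1, q3}

Sat(¬empty) = {q1, q2, q3}
Sat(EX ¬empty) = {s : some successor in {q1, q2, q3}} = {q0, q1, q2}
Sat(EX (EX ¬empty)) = {s : some successor in {q0, q1, q2}} = {q0, q1, q3}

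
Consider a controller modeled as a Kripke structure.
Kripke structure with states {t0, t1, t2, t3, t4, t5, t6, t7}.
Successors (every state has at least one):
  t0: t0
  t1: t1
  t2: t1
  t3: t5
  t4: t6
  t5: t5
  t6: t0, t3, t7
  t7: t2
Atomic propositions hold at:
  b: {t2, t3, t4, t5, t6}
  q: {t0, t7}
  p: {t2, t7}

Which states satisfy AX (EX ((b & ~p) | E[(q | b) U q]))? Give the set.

Sat(~p) = {t0, t1, t3, t4, t5, t6}
Sat(b & ~p) = {t3, t4, t5, t6}
Sat(q | b) = {t0, t2, t3, t4, t5, t6, t7}
E[(q | b) U q]: least fixpoint, start Z0 = Sat(q) = {t0, t7}, add states in Sat(q | b) with some successor in Z. Z1 = {t0, t6, t7}; Z2 = {t0, t4, t6, t7}; fixed.
Sat(E[(q | b) U q]) = {t0, t4, t6, t7}
Sat((b & ~p) | E[(q | b) U q]) = {t0, t3, t4, t5, t6, t7}
Sat(EX ((b & ~p) | E[(q | b) U q])) = {s : some successor in {t0, t3, t4, t5, t6, t7}} = {t0, t3, t4, t5, t6}
Sat(AX (EX ((b & ~p) | E[(q | b) U q]))) = {s : every successor in {t0, t3, t4, t5, t6}} = {t0, t3, t4, t5}

{t0, t3, t4, t5}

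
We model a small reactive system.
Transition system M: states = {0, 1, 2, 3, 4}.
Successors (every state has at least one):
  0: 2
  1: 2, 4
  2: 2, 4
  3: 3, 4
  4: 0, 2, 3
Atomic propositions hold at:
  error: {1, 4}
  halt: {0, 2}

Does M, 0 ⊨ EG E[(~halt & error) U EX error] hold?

No

Sat(~halt) = {1, 3, 4}
Sat(~halt & error) = {1, 4}
Sat(EX error) = {s : some successor in {1, 4}} = {1, 2, 3}
E[(~halt & error) U EX error]: least fixpoint, start Z0 = Sat(EX error) = {1, 2, 3}, add states in Sat(~halt & error) with some successor in Z. Z1 = {1, 2, 3, 4}; fixed.
Sat(E[(~halt & error) U EX error]) = {1, 2, 3, 4}
EG E[(~halt & error) U EX error]: greatest fixpoint, start Z0 = {1, 2, 3, 4}, keep only states in Sat with some successor in Z. Already a fixed point.
Sat(EG E[(~halt & error) U EX error]) = {1, 2, 3, 4}
0 ∉ Sat(EG E[(~halt & error) U EX error]) = {1, 2, 3, 4}, so the formula does not hold at 0.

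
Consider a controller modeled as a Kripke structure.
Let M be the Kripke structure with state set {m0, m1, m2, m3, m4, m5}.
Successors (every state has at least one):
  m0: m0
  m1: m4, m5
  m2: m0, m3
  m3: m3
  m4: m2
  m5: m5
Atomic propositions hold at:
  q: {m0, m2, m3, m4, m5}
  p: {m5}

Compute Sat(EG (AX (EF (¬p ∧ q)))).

{m0, m2, m3, m4}

Sat(¬p) = {m0, m1, m2, m3, m4}
Sat(¬p ∧ q) = {m0, m2, m3, m4}
EF (¬p ∧ q): least fixpoint, start Z0 = {m0, m2, m3, m4}, add states with some successor in Z. Z1 = {m0, m1, m2, m3, m4}; fixed.
Sat(EF (¬p ∧ q)) = {m0, m1, m2, m3, m4}
Sat(AX (EF (¬p ∧ q))) = {s : every successor in {m0, m1, m2, m3, m4}} = {m0, m2, m3, m4}
EG (AX (EF (¬p ∧ q))): greatest fixpoint, start Z0 = {m0, m2, m3, m4}, keep only states in Sat with some successor in Z. Already a fixed point.
Sat(EG (AX (EF (¬p ∧ q)))) = {m0, m2, m3, m4}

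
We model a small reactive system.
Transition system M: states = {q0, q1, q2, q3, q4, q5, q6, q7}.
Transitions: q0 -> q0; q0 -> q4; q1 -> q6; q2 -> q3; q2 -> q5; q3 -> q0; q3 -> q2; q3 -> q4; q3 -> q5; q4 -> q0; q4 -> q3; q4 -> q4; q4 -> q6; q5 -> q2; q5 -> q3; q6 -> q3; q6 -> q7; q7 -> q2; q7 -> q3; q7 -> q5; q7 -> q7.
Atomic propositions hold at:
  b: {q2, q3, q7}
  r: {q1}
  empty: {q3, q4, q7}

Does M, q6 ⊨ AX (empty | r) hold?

Yes

Sat(empty | r) = {q1, q3, q4, q7}
Sat(AX (empty | r)) = {s : every successor in {q1, q3, q4, q7}} = {q6}
q6 ∈ Sat(AX (empty | r)) = {q6}, so the formula holds at q6.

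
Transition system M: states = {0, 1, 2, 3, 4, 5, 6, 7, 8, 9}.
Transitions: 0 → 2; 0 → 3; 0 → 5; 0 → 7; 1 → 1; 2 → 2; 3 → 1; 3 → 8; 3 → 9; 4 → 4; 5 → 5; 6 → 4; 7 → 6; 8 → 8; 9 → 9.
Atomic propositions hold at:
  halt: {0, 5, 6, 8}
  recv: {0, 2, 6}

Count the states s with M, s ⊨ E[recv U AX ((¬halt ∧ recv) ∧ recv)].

2

Sat(¬halt) = {1, 2, 3, 4, 7, 9}
Sat(¬halt ∧ recv) = {2}
Sat((¬halt ∧ recv) ∧ recv) = {2}
Sat(AX ((¬halt ∧ recv) ∧ recv)) = {s : every successor in {2}} = {2}
E[recv U AX ((¬halt ∧ recv) ∧ recv)]: least fixpoint, start Z0 = Sat(AX ((¬halt ∧ recv) ∧ recv)) = {2}, add states in Sat(recv) with some successor in Z. Z1 = {0, 2}; fixed.
Sat(E[recv U AX ((¬halt ∧ recv) ∧ recv)]) = {0, 2}
|Sat(E[recv U AX ((¬halt ∧ recv) ∧ recv)])| = |{0, 2}| = 2.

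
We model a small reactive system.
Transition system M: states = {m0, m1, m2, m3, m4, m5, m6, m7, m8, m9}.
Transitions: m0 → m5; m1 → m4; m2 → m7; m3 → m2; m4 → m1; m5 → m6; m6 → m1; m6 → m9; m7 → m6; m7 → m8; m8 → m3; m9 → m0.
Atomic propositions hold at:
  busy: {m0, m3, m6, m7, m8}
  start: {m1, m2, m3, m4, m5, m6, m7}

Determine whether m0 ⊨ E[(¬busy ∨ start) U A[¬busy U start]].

No

Sat(¬busy) = {m1, m2, m4, m5, m9}
Sat(¬busy ∨ start) = {m1, m2, m3, m4, m5, m6, m7, m9}
A[¬busy U start]: least fixpoint, start Z0 = Sat(start) = {m1, m2, m3, m4, m5, m6, m7}, add states in Sat(¬busy) with every successor in Z. Already a fixed point.
Sat(A[¬busy U start]) = {m1, m2, m3, m4, m5, m6, m7}
E[(¬busy ∨ start) U A[¬busy U start]]: least fixpoint, start Z0 = Sat(A[¬busy U start]) = {m1, m2, m3, m4, m5, m6, m7}, add states in Sat(¬busy ∨ start) with some successor in Z. Already a fixed point.
Sat(E[(¬busy ∨ start) U A[¬busy U start]]) = {m1, m2, m3, m4, m5, m6, m7}
m0 ∉ Sat(E[(¬busy ∨ start) U A[¬busy U start]]) = {m1, m2, m3, m4, m5, m6, m7}, so the formula does not hold at m0.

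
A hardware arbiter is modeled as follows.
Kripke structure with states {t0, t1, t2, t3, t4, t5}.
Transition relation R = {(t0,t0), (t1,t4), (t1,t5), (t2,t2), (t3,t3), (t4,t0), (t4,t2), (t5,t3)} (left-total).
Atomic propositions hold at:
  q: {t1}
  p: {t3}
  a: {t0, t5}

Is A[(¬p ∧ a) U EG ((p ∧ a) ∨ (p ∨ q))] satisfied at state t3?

Yes

Sat(¬p) = {t0, t1, t2, t4, t5}
Sat(¬p ∧ a) = {t0, t5}
Sat(p ∧ a) = ∅
Sat(p ∨ q) = {t1, t3}
Sat((p ∧ a) ∨ (p ∨ q)) = {t1, t3}
EG ((p ∧ a) ∨ (p ∨ q)): greatest fixpoint, start Z0 = {t1, t3}, keep only states in Sat with some successor in Z. Z1 = {t3}; fixed.
Sat(EG ((p ∧ a) ∨ (p ∨ q))) = {t3}
A[(¬p ∧ a) U EG ((p ∧ a) ∨ (p ∨ q))]: least fixpoint, start Z0 = Sat(EG ((p ∧ a) ∨ (p ∨ q))) = {t3}, add states in Sat(¬p ∧ a) with every successor in Z. Z1 = {t3, t5}; fixed.
Sat(A[(¬p ∧ a) U EG ((p ∧ a) ∨ (p ∨ q))]) = {t3, t5}
t3 ∈ Sat(A[(¬p ∧ a) U EG ((p ∧ a) ∨ (p ∨ q))]) = {t3, t5}, so the formula holds at t3.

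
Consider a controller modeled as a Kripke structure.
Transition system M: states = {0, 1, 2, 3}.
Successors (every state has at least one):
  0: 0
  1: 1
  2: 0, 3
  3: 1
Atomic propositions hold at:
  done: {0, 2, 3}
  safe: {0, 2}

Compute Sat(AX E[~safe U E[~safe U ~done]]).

Sat(~safe) = {1, 3}
Sat(~done) = {1}
E[~safe U ~done]: least fixpoint, start Z0 = Sat(~done) = {1}, add states in Sat(~safe) with some successor in Z. Z1 = {1, 3}; fixed.
Sat(E[~safe U ~done]) = {1, 3}
E[~safe U E[~safe U ~done]]: least fixpoint, start Z0 = Sat(E[~safe U ~done]) = {1, 3}, add states in Sat(~safe) with some successor in Z. Already a fixed point.
Sat(E[~safe U E[~safe U ~done]]) = {1, 3}
Sat(AX E[~safe U E[~safe U ~done]]) = {s : every successor in {1, 3}} = {1, 3}

{1, 3}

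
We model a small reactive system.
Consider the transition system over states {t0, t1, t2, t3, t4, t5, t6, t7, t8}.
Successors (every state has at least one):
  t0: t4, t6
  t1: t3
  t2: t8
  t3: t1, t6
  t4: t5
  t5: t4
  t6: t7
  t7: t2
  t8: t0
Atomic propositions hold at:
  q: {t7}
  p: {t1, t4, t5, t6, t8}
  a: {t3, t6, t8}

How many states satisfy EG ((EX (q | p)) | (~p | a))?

8

Sat(q | p) = {t1, t4, t5, t6, t7, t8}
Sat(EX (q | p)) = {s : some successor in {t1, t4, t5, t6, t7, t8}} = {t0, t2, t3, t4, t5, t6}
Sat(~p) = {t0, t2, t3, t7}
Sat(~p | a) = {t0, t2, t3, t6, t7, t8}
Sat((EX (q | p)) | (~p | a)) = {t0, t2, t3, t4, t5, t6, t7, t8}
EG ((EX (q | p)) | (~p | a)): greatest fixpoint, start Z0 = {t0, t2, t3, t4, t5, t6, t7, t8}, keep only states in Sat with some successor in Z. Already a fixed point.
Sat(EG ((EX (q | p)) | (~p | a))) = {t0, t2, t3, t4, t5, t6, t7, t8}
|Sat(EG ((EX (q | p)) | (~p | a)))| = |{t0, t2, t3, t4, t5, t6, t7, t8}| = 8.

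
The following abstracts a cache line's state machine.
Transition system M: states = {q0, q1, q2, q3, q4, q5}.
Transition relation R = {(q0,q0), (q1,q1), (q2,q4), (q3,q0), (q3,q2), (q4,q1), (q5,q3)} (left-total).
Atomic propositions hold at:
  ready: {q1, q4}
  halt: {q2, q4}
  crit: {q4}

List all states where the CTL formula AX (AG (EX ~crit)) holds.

{q0, q1, q2, q4}

Sat(~crit) = {q0, q1, q2, q3, q5}
Sat(EX ~crit) = {s : some successor in {q0, q1, q2, q3, q5}} = {q0, q1, q3, q4, q5}
AG (EX ~crit): greatest fixpoint, start Z0 = {q0, q1, q3, q4, q5}, keep only states in Sat with every successor in Z. Z1 = {q0, q1, q4, q5}; Z2 = {q0, q1, q4}; fixed.
Sat(AG (EX ~crit)) = {q0, q1, q4}
Sat(AX (AG (EX ~crit))) = {s : every successor in {q0, q1, q4}} = {q0, q1, q2, q4}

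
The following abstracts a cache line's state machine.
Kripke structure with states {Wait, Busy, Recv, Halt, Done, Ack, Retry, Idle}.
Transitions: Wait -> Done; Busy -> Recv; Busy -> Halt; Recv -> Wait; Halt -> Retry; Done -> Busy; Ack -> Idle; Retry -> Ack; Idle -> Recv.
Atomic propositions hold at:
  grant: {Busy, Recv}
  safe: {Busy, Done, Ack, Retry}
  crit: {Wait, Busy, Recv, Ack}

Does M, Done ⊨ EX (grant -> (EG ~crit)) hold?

Sat(~crit) = {Halt, Done, Retry, Idle}
EG ~crit: greatest fixpoint, start Z0 = {Halt, Done, Retry, Idle}, keep only states in Sat with some successor in Z. Z1 = {Halt}; Z2 = ∅; fixed.
Sat(EG ~crit) = ∅
Sat(grant -> (EG ~crit)) = {Wait, Halt, Done, Ack, Retry, Idle}
Sat(EX (grant -> (EG ~crit))) = {s : some successor in {Wait, Halt, Done, Ack, Retry, Idle}} = {Wait, Busy, Recv, Halt, Ack, Retry}
Done ∉ Sat(EX (grant -> (EG ~crit))) = {Wait, Busy, Recv, Halt, Ack, Retry}, so the formula does not hold at Done.

No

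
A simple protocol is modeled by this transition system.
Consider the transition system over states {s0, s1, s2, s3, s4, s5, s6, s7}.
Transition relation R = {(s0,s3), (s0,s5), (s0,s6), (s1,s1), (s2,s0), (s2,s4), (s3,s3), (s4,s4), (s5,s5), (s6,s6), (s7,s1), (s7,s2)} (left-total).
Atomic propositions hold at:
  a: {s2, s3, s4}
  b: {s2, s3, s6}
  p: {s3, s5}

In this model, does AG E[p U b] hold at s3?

E[p U b]: least fixpoint, start Z0 = Sat(b) = {s2, s3, s6}, add states in Sat(p) with some successor in Z. Already a fixed point.
Sat(E[p U b]) = {s2, s3, s6}
AG E[p U b]: greatest fixpoint, start Z0 = {s2, s3, s6}, keep only states in Sat with every successor in Z. Z1 = {s3, s6}; fixed.
Sat(AG E[p U b]) = {s3, s6}
s3 ∈ Sat(AG E[p U b]) = {s3, s6}, so the formula holds at s3.

Yes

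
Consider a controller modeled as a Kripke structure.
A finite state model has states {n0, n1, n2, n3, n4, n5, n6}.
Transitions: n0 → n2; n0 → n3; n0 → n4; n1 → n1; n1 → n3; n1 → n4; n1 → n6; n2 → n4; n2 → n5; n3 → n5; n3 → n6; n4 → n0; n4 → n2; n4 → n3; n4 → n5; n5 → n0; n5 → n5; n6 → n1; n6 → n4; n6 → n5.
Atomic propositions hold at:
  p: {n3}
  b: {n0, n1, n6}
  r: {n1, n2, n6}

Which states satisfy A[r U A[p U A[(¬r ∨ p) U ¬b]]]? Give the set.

Sat(¬r) = {n0, n3, n4, n5}
Sat(¬r ∨ p) = {n0, n3, n4, n5}
Sat(¬b) = {n2, n3, n4, n5}
A[(¬r ∨ p) U ¬b]: least fixpoint, start Z0 = Sat(¬b) = {n2, n3, n4, n5}, add states in Sat(¬r ∨ p) with every successor in Z. Z1 = {n0, n2, n3, n4, n5}; fixed.
Sat(A[(¬r ∨ p) U ¬b]) = {n0, n2, n3, n4, n5}
A[p U A[(¬r ∨ p) U ¬b]]: least fixpoint, start Z0 = Sat(A[(¬r ∨ p) U ¬b]) = {n0, n2, n3, n4, n5}, add states in Sat(p) with every successor in Z. Already a fixed point.
Sat(A[p U A[(¬r ∨ p) U ¬b]]) = {n0, n2, n3, n4, n5}
A[r U A[p U A[(¬r ∨ p) U ¬b]]]: least fixpoint, start Z0 = Sat(A[p U A[(¬r ∨ p) U ¬b]]) = {n0, n2, n3, n4, n5}, add states in Sat(r) with every successor in Z. Already a fixed point.
Sat(A[r U A[p U A[(¬r ∨ p) U ¬b]]]) = {n0, n2, n3, n4, n5}

{n0, n2, n3, n4, n5}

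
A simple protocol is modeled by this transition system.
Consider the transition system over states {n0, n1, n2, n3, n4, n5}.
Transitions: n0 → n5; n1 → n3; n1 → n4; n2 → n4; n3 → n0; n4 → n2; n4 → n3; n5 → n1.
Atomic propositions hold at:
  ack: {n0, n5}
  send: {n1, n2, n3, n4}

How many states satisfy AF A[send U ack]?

3

A[send U ack]: least fixpoint, start Z0 = Sat(ack) = {n0, n5}, add states in Sat(send) with every successor in Z. Z1 = {n0, n3, n5}; fixed.
Sat(A[send U ack]) = {n0, n3, n5}
AF A[send U ack]: least fixpoint, start Z0 = {n0, n3, n5}, add states with every successor in Z. Already a fixed point.
Sat(AF A[send U ack]) = {n0, n3, n5}
|Sat(AF A[send U ack])| = |{n0, n3, n5}| = 3.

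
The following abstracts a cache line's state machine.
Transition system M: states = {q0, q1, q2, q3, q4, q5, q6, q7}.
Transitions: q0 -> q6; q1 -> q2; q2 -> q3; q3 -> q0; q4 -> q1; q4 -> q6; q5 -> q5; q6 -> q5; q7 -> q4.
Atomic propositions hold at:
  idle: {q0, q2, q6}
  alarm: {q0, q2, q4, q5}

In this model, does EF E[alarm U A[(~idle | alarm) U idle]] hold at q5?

No

Sat(~idle) = {q1, q3, q4, q5, q7}
Sat(~idle | alarm) = {q0, q1, q2, q3, q4, q5, q7}
A[(~idle | alarm) U idle]: least fixpoint, start Z0 = Sat(idle) = {q0, q2, q6}, add states in Sat(~idle | alarm) with every successor in Z. Z1 = {q0, q1, q2, q3, q6}; Z2 = {q0, q1, q2, q3, q4, q6}; Z3 = {q0, q1, q2, q3, q4, q6, q7}; fixed.
Sat(A[(~idle | alarm) U idle]) = {q0, q1, q2, q3, q4, q6, q7}
E[alarm U A[(~idle | alarm) U idle]]: least fixpoint, start Z0 = Sat(A[(~idle | alarm) U idle]) = {q0, q1, q2, q3, q4, q6, q7}, add states in Sat(alarm) with some successor in Z. Already a fixed point.
Sat(E[alarm U A[(~idle | alarm) U idle]]) = {q0, q1, q2, q3, q4, q6, q7}
EF E[alarm U A[(~idle | alarm) U idle]]: least fixpoint, start Z0 = {q0, q1, q2, q3, q4, q6, q7}, add states with some successor in Z. Already a fixed point.
Sat(EF E[alarm U A[(~idle | alarm) U idle]]) = {q0, q1, q2, q3, q4, q6, q7}
q5 ∉ Sat(EF E[alarm U A[(~idle | alarm) U idle]]) = {q0, q1, q2, q3, q4, q6, q7}, so the formula does not hold at q5.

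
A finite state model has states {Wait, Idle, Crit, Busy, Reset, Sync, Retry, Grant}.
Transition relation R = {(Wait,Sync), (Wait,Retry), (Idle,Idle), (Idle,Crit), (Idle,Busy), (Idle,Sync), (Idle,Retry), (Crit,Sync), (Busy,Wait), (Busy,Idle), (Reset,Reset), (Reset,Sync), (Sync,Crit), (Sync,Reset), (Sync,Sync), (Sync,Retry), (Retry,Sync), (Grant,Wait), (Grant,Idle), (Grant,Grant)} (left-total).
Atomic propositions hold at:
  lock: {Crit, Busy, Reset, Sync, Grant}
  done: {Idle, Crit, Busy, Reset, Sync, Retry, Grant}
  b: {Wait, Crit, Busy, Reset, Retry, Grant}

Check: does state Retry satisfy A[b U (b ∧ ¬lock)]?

Sat(¬lock) = {Wait, Idle, Retry}
Sat(b ∧ ¬lock) = {Wait, Retry}
A[b U (b ∧ ¬lock)]: least fixpoint, start Z0 = Sat((b ∧ ¬lock)) = {Wait, Retry}, add states in Sat(b) with every successor in Z. Already a fixed point.
Sat(A[b U (b ∧ ¬lock)]) = {Wait, Retry}
Retry ∈ Sat(A[b U (b ∧ ¬lock)]) = {Wait, Retry}, so the formula holds at Retry.

Yes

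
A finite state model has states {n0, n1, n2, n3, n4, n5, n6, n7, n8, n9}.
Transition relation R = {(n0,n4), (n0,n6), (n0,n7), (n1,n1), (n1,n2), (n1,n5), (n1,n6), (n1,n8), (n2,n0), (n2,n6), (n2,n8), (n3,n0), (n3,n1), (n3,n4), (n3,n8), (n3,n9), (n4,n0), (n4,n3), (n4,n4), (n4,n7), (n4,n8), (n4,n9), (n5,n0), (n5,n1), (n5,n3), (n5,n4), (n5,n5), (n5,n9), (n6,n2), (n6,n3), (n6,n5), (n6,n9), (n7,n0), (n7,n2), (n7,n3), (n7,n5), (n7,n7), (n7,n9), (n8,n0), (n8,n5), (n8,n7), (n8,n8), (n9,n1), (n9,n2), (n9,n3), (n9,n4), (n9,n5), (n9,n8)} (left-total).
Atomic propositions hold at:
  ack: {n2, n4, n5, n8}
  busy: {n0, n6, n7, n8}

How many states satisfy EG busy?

3

EG busy: greatest fixpoint, start Z0 = {n0, n6, n7, n8}, keep only states in Sat with some successor in Z. Z1 = {n0, n7, n8}; fixed.
Sat(EG busy) = {n0, n7, n8}
|Sat(EG busy)| = |{n0, n7, n8}| = 3.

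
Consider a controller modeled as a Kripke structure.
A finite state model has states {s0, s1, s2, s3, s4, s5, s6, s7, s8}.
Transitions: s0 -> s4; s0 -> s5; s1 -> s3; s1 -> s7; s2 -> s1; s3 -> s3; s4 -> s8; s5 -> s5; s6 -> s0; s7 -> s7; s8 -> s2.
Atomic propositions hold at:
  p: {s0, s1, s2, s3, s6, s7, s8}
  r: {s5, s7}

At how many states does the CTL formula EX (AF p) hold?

AF p: least fixpoint, start Z0 = {s0, s1, s2, s3, s6, s7, s8}, add states with every successor in Z. Z1 = {s0, s1, s2, s3, s4, s6, s7, s8}; fixed.
Sat(AF p) = {s0, s1, s2, s3, s4, s6, s7, s8}
Sat(EX (AF p)) = {s : some successor in {s0, s1, s2, s3, s4, s6, s7, s8}} = {s0, s1, s2, s3, s4, s6, s7, s8}
|Sat(EX (AF p))| = |{s0, s1, s2, s3, s4, s6, s7, s8}| = 8.

8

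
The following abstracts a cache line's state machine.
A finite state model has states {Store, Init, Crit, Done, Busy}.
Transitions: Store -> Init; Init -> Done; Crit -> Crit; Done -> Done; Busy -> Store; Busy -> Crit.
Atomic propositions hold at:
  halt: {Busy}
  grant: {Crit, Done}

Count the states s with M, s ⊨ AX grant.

Sat(AX grant) = {s : every successor in {Crit, Done}} = {Init, Crit, Done}
|Sat(AX grant)| = |{Init, Crit, Done}| = 3.

3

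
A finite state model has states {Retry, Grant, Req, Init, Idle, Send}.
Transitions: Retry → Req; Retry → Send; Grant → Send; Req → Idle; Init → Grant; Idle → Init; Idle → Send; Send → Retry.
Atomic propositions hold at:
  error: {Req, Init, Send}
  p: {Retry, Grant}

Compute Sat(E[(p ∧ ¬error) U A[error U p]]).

{Retry, Grant, Init, Send}

Sat(¬error) = {Retry, Grant, Idle}
Sat(p ∧ ¬error) = {Retry, Grant}
A[error U p]: least fixpoint, start Z0 = Sat(p) = {Retry, Grant}, add states in Sat(error) with every successor in Z. Z1 = {Retry, Grant, Init, Send}; fixed.
Sat(A[error U p]) = {Retry, Grant, Init, Send}
E[(p ∧ ¬error) U A[error U p]]: least fixpoint, start Z0 = Sat(A[error U p]) = {Retry, Grant, Init, Send}, add states in Sat(p ∧ ¬error) with some successor in Z. Already a fixed point.
Sat(E[(p ∧ ¬error) U A[error U p]]) = {Retry, Grant, Init, Send}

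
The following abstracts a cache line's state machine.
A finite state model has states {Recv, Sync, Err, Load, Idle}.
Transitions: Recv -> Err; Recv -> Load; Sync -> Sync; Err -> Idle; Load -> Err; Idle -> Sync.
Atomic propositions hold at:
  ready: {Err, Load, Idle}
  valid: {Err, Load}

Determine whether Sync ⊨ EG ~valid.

Yes

Sat(~valid) = {Recv, Sync, Idle}
EG ~valid: greatest fixpoint, start Z0 = {Recv, Sync, Idle}, keep only states in Sat with some successor in Z. Z1 = {Sync, Idle}; fixed.
Sat(EG ~valid) = {Sync, Idle}
Sync ∈ Sat(EG ~valid) = {Sync, Idle}, so the formula holds at Sync.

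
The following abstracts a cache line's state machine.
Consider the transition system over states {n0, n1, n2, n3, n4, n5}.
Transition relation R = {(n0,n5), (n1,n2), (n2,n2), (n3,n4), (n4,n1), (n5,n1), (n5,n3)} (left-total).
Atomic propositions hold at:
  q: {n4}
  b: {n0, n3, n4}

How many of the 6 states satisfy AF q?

2

AF q: least fixpoint, start Z0 = {n4}, add states with every successor in Z. Z1 = {n3, n4}; fixed.
Sat(AF q) = {n3, n4}
|Sat(AF q)| = |{n3, n4}| = 2.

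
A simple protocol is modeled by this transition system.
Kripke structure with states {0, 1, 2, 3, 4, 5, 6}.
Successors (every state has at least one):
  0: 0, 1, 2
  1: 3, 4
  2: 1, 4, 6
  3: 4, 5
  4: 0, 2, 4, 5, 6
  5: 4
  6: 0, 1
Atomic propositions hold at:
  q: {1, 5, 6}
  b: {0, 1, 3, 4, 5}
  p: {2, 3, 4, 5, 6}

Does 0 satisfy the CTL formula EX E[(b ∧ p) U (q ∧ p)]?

No

Sat(b ∧ p) = {3, 4, 5}
Sat(q ∧ p) = {5, 6}
E[(b ∧ p) U (q ∧ p)]: least fixpoint, start Z0 = Sat((q ∧ p)) = {5, 6}, add states in Sat(b ∧ p) with some successor in Z. Z1 = {3, 4, 5, 6}; fixed.
Sat(E[(b ∧ p) U (q ∧ p)]) = {3, 4, 5, 6}
Sat(EX E[(b ∧ p) U (q ∧ p)]) = {s : some successor in {3, 4, 5, 6}} = {1, 2, 3, 4, 5}
0 ∉ Sat(EX E[(b ∧ p) U (q ∧ p)]) = {1, 2, 3, 4, 5}, so the formula does not hold at 0.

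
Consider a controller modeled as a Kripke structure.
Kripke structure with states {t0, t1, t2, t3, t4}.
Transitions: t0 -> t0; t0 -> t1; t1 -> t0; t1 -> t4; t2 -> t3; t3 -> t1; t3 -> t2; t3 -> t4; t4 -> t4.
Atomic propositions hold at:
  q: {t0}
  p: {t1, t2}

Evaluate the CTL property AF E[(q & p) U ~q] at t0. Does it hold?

No

Sat(q & p) = ∅
Sat(~q) = {t1, t2, t3, t4}
E[(q & p) U ~q]: least fixpoint, start Z0 = Sat(~q) = {t1, t2, t3, t4}, add states in Sat(q & p) with some successor in Z. Already a fixed point.
Sat(E[(q & p) U ~q]) = {t1, t2, t3, t4}
AF E[(q & p) U ~q]: least fixpoint, start Z0 = {t1, t2, t3, t4}, add states with every successor in Z. Already a fixed point.
Sat(AF E[(q & p) U ~q]) = {t1, t2, t3, t4}
t0 ∉ Sat(AF E[(q & p) U ~q]) = {t1, t2, t3, t4}, so the formula does not hold at t0.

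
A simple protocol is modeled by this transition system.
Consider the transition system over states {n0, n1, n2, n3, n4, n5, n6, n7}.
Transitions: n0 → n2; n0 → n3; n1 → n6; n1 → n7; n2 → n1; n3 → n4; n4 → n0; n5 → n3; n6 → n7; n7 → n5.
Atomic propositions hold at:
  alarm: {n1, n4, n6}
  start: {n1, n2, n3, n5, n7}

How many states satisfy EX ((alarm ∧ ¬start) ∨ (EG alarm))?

2

Sat(¬start) = {n0, n4, n6}
Sat(alarm ∧ ¬start) = {n4, n6}
EG alarm: greatest fixpoint, start Z0 = {n1, n4, n6}, keep only states in Sat with some successor in Z. Z1 = {n1}; Z2 = ∅; fixed.
Sat(EG alarm) = ∅
Sat((alarm ∧ ¬start) ∨ (EG alarm)) = {n4, n6}
Sat(EX ((alarm ∧ ¬start) ∨ (EG alarm))) = {s : some successor in {n4, n6}} = {n1, n3}
|Sat(EX ((alarm ∧ ¬start) ∨ (EG alarm)))| = |{n1, n3}| = 2.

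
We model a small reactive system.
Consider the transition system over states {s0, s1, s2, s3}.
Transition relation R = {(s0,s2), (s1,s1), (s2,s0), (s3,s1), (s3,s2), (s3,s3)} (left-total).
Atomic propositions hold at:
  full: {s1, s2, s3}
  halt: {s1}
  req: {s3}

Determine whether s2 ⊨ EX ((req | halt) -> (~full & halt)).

Yes

Sat(req | halt) = {s1, s3}
Sat(~full) = {s0}
Sat(~full & halt) = ∅
Sat((req | halt) -> (~full & halt)) = {s0, s2}
Sat(EX ((req | halt) -> (~full & halt))) = {s : some successor in {s0, s2}} = {s0, s2, s3}
s2 ∈ Sat(EX ((req | halt) -> (~full & halt))) = {s0, s2, s3}, so the formula holds at s2.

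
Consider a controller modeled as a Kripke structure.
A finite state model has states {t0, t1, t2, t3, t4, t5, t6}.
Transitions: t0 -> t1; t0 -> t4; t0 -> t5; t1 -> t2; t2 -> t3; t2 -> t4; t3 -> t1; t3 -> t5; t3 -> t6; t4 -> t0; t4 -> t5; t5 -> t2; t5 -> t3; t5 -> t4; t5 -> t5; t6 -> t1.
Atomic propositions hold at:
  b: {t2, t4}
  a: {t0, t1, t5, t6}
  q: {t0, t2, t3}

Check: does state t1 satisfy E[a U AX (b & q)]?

Yes

Sat(b & q) = {t2}
Sat(AX (b & q)) = {s : every successor in {t2}} = {t1}
E[a U AX (b & q)]: least fixpoint, start Z0 = Sat(AX (b & q)) = {t1}, add states in Sat(a) with some successor in Z. Z1 = {t0, t1, t6}; fixed.
Sat(E[a U AX (b & q)]) = {t0, t1, t6}
t1 ∈ Sat(E[a U AX (b & q)]) = {t0, t1, t6}, so the formula holds at t1.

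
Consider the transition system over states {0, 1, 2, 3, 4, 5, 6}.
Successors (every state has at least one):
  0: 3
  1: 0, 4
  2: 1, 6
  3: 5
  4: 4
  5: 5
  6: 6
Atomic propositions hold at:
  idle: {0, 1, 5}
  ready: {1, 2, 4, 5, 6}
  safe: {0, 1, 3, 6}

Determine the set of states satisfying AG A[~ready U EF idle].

Sat(~ready) = {0, 3}
EF idle: least fixpoint, start Z0 = {0, 1, 5}, add states with some successor in Z. Z1 = {0, 1, 2, 3, 5}; fixed.
Sat(EF idle) = {0, 1, 2, 3, 5}
A[~ready U EF idle]: least fixpoint, start Z0 = Sat(EF idle) = {0, 1, 2, 3, 5}, add states in Sat(~ready) with every successor in Z. Already a fixed point.
Sat(A[~ready U EF idle]) = {0, 1, 2, 3, 5}
AG A[~ready U EF idle]: greatest fixpoint, start Z0 = {0, 1, 2, 3, 5}, keep only states in Sat with every successor in Z. Z1 = {0, 3, 5}; fixed.
Sat(AG A[~ready U EF idle]) = {0, 3, 5}

{0, 3, 5}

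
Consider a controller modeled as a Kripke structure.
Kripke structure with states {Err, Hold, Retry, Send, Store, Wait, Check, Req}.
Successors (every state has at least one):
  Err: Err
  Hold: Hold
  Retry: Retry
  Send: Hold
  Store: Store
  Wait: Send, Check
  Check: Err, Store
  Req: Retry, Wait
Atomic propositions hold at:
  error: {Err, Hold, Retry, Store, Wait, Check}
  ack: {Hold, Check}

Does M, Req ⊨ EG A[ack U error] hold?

A[ack U error]: least fixpoint, start Z0 = Sat(error) = {Err, Hold, Retry, Store, Wait, Check}, add states in Sat(ack) with every successor in Z. Already a fixed point.
Sat(A[ack U error]) = {Err, Hold, Retry, Store, Wait, Check}
EG A[ack U error]: greatest fixpoint, start Z0 = {Err, Hold, Retry, Store, Wait, Check}, keep only states in Sat with some successor in Z. Already a fixed point.
Sat(EG A[ack U error]) = {Err, Hold, Retry, Store, Wait, Check}
Req ∉ Sat(EG A[ack U error]) = {Err, Hold, Retry, Store, Wait, Check}, so the formula does not hold at Req.

No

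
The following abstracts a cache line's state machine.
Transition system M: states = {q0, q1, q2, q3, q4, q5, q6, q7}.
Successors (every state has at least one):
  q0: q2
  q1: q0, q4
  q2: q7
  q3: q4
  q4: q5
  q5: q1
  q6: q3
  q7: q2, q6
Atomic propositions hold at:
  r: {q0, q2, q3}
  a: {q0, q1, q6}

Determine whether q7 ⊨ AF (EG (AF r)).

Yes

AF r: least fixpoint, start Z0 = {q0, q2, q3}, add states with every successor in Z. Z1 = {q0, q2, q3, q6}; Z2 = {q0, q2, q3, q6, q7}; fixed.
Sat(AF r) = {q0, q2, q3, q6, q7}
EG (AF r): greatest fixpoint, start Z0 = {q0, q2, q3, q6, q7}, keep only states in Sat with some successor in Z. Z1 = {q0, q2, q6, q7}; Z2 = {q0, q2, q7}; fixed.
Sat(EG (AF r)) = {q0, q2, q7}
AF (EG (AF r)): least fixpoint, start Z0 = {q0, q2, q7}, add states with every successor in Z. Already a fixed point.
Sat(AF (EG (AF r))) = {q0, q2, q7}
q7 ∈ Sat(AF (EG (AF r))) = {q0, q2, q7}, so the formula holds at q7.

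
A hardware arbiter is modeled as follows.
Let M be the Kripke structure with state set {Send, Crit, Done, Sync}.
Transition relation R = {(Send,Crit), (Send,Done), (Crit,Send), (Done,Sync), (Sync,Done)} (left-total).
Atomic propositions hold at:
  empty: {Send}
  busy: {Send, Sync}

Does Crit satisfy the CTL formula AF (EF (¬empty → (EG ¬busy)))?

Sat(¬empty) = {Crit, Done, Sync}
Sat(¬busy) = {Crit, Done}
EG ¬busy: greatest fixpoint, start Z0 = {Crit, Done}, keep only states in Sat with some successor in Z. Z1 = ∅; fixed.
Sat(EG ¬busy) = ∅
Sat(¬empty → (EG ¬busy)) = {Send}
EF (¬empty → (EG ¬busy)): least fixpoint, start Z0 = {Send}, add states with some successor in Z. Z1 = {Send, Crit}; fixed.
Sat(EF (¬empty → (EG ¬busy))) = {Send, Crit}
AF (EF (¬empty → (EG ¬busy))): least fixpoint, start Z0 = {Send, Crit}, add states with every successor in Z. Already a fixed point.
Sat(AF (EF (¬empty → (EG ¬busy)))) = {Send, Crit}
Crit ∈ Sat(AF (EF (¬empty → (EG ¬busy)))) = {Send, Crit}, so the formula holds at Crit.

Yes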